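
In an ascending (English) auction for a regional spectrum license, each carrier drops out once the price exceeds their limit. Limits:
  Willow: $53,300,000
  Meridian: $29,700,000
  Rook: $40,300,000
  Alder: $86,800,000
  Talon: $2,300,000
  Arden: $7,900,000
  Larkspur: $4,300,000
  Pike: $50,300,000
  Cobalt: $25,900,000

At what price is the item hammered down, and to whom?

Alder wins at $53,300,000

Limits in order: 86,800,000 (Alder) > 53,300,000 (Willow) > 50,300,000 (Pike) > 40,300,000 (Rook) > 29,700,000 (Meridian) > 25,900,000 (Cobalt) > …
Willow is the last rival to drop out, at $53,300,000; Alder remains and wins at that price.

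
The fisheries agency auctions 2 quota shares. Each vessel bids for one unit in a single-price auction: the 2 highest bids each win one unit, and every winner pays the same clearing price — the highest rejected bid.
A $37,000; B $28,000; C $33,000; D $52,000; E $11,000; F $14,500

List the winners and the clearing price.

D, A; each pays $33,000

Ordering the bids: 52,000 (D), 37,000 (A), 33,000 (C), 28,000 (B), …
Top 2: D, A.
First losing bid is C's $33,000, which sets the uniform price.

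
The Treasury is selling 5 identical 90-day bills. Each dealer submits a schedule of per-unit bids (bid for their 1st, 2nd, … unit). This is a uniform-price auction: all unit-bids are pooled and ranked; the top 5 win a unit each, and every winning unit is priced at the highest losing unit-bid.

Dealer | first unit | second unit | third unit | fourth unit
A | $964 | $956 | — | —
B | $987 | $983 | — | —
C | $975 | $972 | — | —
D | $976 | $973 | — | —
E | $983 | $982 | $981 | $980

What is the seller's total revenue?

Total revenue: $4,900

Merging the schedules and taking the best 5: 987 (B-1), 983 (B-2), 983 (E-1), 982 (E-2), 981 (E-3)
First bid not allocated: $980.
Allocation: B 2, E 3. Every unit priced at $980.
Revenue = 5 × 980 = $4,900.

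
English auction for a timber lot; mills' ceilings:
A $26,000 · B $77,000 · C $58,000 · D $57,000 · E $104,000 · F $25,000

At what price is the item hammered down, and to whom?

Sorting limits: 104,000 (E) > 77,000 (B) > 58,000 (C) > 57,000 (D) > 26,000 (A) > 25,000 (F)
B is the last rival to drop out, at $77,000; E remains and wins at that price.

E wins at $77,000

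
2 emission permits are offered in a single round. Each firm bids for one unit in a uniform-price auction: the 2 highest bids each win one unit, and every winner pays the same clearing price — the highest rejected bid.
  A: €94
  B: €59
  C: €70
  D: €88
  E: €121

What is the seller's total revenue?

Total revenue: €176

Sorting: 121 (E), 94 (A), 88 (D), 70 (C), …
Top 2: E, A.
Clearing price = highest rejected bid = €88.
Total revenue = 2 × €88 = €176.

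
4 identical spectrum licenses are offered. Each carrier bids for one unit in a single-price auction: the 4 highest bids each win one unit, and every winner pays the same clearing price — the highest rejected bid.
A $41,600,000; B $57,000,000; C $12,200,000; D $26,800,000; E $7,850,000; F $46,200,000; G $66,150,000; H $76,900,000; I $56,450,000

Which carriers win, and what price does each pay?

Bids ranked high→low: 76,900,000 (H), 66,150,000 (G), 57,000,000 (B), 56,450,000 (I), 46,200,000 (F), 41,600,000 (A), …
Winners (4 units): H, G, B, I.
First losing bid is F's $46,200,000, which sets the uniform price.

H, G, B, I; each pays $46,200,000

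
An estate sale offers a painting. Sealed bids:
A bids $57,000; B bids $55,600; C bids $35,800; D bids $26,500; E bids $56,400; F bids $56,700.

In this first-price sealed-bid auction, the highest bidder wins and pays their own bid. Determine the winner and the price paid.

A pays $57,000

Sorting bids: 57,000 (A) > 56,700 (F) > 56,400 (E) > 55,600 (B) > 35,800 (C) > 26,500 (D)
A is highest → pays own bid, $57,000.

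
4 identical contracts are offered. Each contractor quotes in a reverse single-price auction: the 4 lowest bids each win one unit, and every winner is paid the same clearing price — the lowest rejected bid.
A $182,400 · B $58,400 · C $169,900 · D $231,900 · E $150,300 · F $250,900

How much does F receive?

F is paid $0

Bids ranked low→high: 58,400 (B), 150,300 (E), 169,900 (C), 182,400 (A), 231,900 (D), 250,900 (F)
Winners (4 units): B, E, C, A.
First losing bid is D's $231,900, which sets the uniform price.
F does not win → is paid $0.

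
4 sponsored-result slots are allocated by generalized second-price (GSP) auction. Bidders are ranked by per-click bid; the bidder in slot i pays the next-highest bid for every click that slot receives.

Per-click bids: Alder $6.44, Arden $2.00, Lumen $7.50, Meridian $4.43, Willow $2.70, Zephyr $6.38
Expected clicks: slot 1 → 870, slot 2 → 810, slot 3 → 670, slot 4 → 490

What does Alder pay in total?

Alder pays $5167.80

Per-click bids in order: $7.50 (Lumen) > $6.44 (Alder) > $6.38 (Zephyr) > $4.43 (Meridian) > $2.70 (Willow) > …
Alder holds slot 2 → pays next bid $6.38 × 810 clicks = $5167.80.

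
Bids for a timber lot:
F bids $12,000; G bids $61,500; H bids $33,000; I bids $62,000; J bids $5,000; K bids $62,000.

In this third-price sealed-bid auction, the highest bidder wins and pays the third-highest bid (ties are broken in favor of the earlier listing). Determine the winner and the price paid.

I pays $61,500

Bids in order: 62,000 (I) > 62,000 (K) > 61,500 (G) > 33,000 (H) > 12,000 (F) > 5,000 (J)
Tie at $62,000 → I wins by tie-break.
I wins; payment is bid #3 in the ranking = $61,500.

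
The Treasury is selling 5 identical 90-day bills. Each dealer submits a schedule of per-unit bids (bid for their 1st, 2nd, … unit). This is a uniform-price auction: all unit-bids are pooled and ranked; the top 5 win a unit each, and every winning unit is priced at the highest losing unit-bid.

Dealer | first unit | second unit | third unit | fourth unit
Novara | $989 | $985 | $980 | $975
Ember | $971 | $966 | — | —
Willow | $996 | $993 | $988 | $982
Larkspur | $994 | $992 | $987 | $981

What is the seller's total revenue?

Merging the schedules and taking the best 5: 996 (Willow-1), 994 (Larkspur-1), 993 (Willow-2), 992 (Larkspur-2), 989 (Novara-1)
The (k+1)-th unit-bid is $988.
Allocation: Larkspur 2, Novara 1, Willow 2. Every unit priced at $988.
Revenue = 5 × 988 = $4,940.

Total revenue: $4,940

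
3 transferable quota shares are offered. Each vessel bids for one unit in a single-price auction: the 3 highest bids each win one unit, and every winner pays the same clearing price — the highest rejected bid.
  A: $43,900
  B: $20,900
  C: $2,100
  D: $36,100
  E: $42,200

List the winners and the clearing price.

A, E, D; each pays $20,900

Sorting: 43,900 (A), 42,200 (E), 36,100 (D), 20,900 (B), 2,100 (C)
Top 3: A, E, D.
First losing bid is B's $20,900, which sets the uniform price.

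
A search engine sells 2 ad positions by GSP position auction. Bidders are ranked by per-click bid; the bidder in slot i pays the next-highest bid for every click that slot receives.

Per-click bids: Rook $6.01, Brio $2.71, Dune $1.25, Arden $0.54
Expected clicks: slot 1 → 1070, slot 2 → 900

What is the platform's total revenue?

Ranked by bid: $6.01 (Rook) > $2.71 (Brio) > $1.25 (Dune) > …
Slot 1: Rook pays $2.71 × 1070 = $2899.70
Slot 2: Brio pays $1.25 × 900 = $1125.00
Total = $4024.70

Total revenue: $4024.70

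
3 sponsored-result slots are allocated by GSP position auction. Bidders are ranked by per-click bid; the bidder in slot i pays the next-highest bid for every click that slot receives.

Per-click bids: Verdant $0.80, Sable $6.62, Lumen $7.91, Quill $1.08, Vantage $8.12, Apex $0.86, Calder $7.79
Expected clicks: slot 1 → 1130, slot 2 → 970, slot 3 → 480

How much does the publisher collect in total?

Total revenue: $19672.20

Per-click bids in order: $8.12 (Vantage) > $7.91 (Lumen) > $7.79 (Calder) > $6.62 (Sable) > …
Slot 1: Vantage pays $7.91 × 1130 = $8938.30
Slot 2: Lumen pays $7.79 × 970 = $7556.30
Slot 3: Calder pays $6.62 × 480 = $3177.60
Total = $19672.20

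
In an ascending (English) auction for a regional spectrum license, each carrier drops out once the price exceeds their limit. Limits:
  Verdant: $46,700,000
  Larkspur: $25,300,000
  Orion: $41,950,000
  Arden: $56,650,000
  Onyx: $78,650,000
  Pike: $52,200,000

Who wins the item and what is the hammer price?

Onyx wins at $56,650,000

Sorting limits: 78,650,000 (Onyx) > 56,650,000 (Arden) > 52,200,000 (Pike) > 46,700,000 (Verdant) > 41,950,000 (Orion) > 25,300,000 (Larkspur)
Once the price passes $56,650,000, only Onyx is left; the hammer falls at Arden's limit of $56,650,000.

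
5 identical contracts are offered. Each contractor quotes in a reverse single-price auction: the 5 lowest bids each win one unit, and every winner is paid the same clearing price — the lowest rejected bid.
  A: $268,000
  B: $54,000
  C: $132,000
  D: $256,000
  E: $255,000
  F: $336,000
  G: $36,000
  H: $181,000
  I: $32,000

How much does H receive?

H is paid $255,000

Sorting: 32,000 (I), 36,000 (G), 54,000 (B), 132,000 (C), 181,000 (H), 255,000 (E), 256,000 (D), …
The 5 lowest are I, G, B, C, H.
Lowest unsuccessful bid: $255,000 → clearing price.
H wins → is paid $255,000.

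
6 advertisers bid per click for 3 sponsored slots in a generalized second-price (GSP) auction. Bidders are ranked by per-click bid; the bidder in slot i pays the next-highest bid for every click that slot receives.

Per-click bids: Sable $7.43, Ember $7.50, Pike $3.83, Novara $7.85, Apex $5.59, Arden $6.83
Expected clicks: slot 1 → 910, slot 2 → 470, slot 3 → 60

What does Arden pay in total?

Ranked by bid: $7.85 (Novara) > $7.50 (Ember) > $7.43 (Sable) > $6.83 (Arden) > …
Arden ranks below slot 3 → no slot, pays nothing.

Arden pays $0.00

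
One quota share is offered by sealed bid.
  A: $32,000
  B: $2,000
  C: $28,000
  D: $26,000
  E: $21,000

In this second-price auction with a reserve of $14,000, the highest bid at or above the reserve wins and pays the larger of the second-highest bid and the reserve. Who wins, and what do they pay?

A pays $28,000

Sorting bids: 32,000 (A) > 28,000 (C) > 26,000 (D) > 21,000 (E) > 2,000 (B)
A has the top bid at or above the reserve ($32,000).
Second-highest bid $28,000 exceeds the reserve $14,000 → payment $28,000.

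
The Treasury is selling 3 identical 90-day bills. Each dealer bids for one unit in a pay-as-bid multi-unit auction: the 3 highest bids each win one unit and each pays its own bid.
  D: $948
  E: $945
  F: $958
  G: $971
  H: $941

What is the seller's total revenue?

Bids ranked high→low: 971 (G), 958 (F), 948 (D), 945 (E), 941 (H)
Winners (3 units): G, F, D.
Total revenue = 971 + 958 + 948 = $2,877.

Total revenue: $2,877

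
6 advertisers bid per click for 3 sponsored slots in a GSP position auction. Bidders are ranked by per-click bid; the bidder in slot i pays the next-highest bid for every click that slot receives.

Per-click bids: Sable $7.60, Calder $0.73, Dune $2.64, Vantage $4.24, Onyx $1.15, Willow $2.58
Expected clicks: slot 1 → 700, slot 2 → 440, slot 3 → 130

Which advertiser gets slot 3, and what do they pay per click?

Dune; $2.58 per click

Per-click bids in order: $7.60 (Sable) > $4.24 (Vantage) > $2.64 (Dune) > $2.58 (Willow) > …
Slot 3 goes to the third-ranked bidder, Dune, who pays the next bid down: $2.58/click.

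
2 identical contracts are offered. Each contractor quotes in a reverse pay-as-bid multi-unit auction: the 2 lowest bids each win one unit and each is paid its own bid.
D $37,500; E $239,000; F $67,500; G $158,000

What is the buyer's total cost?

Bids ranked low→high: 37,500 (D), 67,500 (F), 158,000 (G), 239,000 (E)
The 2 lowest are D, F.
Total cost = 37,500 + 67,500 = $105,000.

Total cost: $105,000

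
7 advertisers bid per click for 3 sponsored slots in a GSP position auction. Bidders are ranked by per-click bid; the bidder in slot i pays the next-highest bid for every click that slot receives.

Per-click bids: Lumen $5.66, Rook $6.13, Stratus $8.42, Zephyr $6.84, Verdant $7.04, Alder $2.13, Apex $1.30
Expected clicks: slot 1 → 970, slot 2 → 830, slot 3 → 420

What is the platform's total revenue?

Sorting advertisers: $8.42 (Stratus) > $7.04 (Verdant) > $6.84 (Zephyr) > $6.13 (Rook) > …
Slot 1: Stratus pays $7.04 × 970 = $6828.80
Slot 2: Verdant pays $6.84 × 830 = $5677.20
Slot 3: Zephyr pays $6.13 × 420 = $2574.60
Total = $15080.60

Total revenue: $15080.60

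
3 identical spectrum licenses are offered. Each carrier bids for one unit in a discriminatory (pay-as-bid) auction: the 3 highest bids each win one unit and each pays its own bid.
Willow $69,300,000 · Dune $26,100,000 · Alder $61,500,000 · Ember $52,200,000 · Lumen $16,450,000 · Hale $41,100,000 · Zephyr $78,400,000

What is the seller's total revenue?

Total revenue: $209,200,000

Sorting: 78,400,000 (Zephyr), 69,300,000 (Willow), 61,500,000 (Alder), 52,200,000 (Ember), 41,100,000 (Hale), …
Top 3: Zephyr, Willow, Alder.
Total revenue = 78,400,000 + 69,300,000 + 61,500,000 = $209,200,000.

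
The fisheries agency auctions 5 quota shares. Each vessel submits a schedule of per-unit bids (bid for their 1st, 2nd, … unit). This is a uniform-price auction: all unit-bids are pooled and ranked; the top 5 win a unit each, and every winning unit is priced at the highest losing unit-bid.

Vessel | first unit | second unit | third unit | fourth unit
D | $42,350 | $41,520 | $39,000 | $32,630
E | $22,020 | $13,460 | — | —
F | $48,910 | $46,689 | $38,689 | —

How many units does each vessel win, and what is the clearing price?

Pooled unit-bids ranked (top 5): 48,910 (F-1), 46,689 (F-2), 42,350 (D-1), 41,520 (D-2), 39,000 (D-3)
The (k+1)-th unit-bid is $38,689.
Allocation: D 3, F 2.

D 3, F 2; clearing price $38,689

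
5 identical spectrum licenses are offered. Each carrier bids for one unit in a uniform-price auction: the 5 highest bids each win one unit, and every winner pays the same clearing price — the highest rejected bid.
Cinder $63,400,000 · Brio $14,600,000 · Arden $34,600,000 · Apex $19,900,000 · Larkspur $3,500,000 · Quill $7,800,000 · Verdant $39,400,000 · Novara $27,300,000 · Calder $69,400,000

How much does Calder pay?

Calder pays $19,900,000

Ordering the bids: 69,400,000 (Calder), 63,400,000 (Cinder), 39,400,000 (Verdant), 34,600,000 (Arden), 27,300,000 (Novara), 19,900,000 (Apex), 14,600,000 (Brio), …
Winners (5 units): Calder, Cinder, Verdant, Arden, Novara.
Highest unsuccessful bid: $19,900,000 → clearing price.
Calder wins → pays $19,900,000.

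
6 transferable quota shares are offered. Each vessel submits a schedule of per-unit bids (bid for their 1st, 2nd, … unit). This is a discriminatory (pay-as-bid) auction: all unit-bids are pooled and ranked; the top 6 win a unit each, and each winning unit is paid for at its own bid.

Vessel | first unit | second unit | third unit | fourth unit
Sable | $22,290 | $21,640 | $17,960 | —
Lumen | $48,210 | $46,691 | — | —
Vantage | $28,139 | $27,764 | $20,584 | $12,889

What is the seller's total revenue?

Total revenue: $194,734

All unit-bids, highest first — top 6: 48,210 (Lumen-1), 46,691 (Lumen-2), 28,139 (Vantage-1), 27,764 (Vantage-2), 22,290 (Sable-1), 21,640 (Sable-2)
Next rejected bid: $20,584 (not a price — pay-as-bid).
Each winning unit pays its own bid.
Revenue = 48,210 + 46,691 + 28,139 + 27,764 + 22,290 + 21,640 = $194,734.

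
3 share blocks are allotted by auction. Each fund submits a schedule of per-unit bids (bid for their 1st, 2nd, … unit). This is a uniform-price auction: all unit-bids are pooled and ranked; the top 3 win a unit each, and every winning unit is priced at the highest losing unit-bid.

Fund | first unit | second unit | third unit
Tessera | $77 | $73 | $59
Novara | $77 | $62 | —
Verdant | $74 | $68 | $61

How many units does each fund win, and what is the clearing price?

Merging the schedules and taking the best 3: 77 (Tessera-1), 77 (Novara-1), 74 (Verdant-1)
First bid not allocated: $73.
Allocation: Novara 1, Tessera 1, Verdant 1.

Novara 1, Tessera 1, Verdant 1; clearing price $73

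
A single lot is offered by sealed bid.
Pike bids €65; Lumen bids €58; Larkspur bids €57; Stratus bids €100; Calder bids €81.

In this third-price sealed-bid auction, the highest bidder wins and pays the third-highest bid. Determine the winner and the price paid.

Sorting bids: 100 (Stratus) > 81 (Calder) > 65 (Pike) > 58 (Lumen) > 57 (Larkspur)
Stratus wins; payment is bid #3 in the ranking = €65.

Stratus pays €65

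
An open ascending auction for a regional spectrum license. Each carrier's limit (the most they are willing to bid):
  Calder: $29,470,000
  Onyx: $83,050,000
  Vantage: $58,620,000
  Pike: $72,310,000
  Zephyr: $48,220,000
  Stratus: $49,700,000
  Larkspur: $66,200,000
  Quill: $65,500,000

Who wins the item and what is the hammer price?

Limits in order: 83,050,000 (Onyx) > 72,310,000 (Pike) > 66,200,000 (Larkspur) > 65,500,000 (Quill) > 58,620,000 (Vantage) > 49,700,000 (Stratus) > …
Once the price passes $72,310,000, only Onyx is left; the hammer falls at Pike's limit of $72,310,000.

Onyx wins at $72,310,000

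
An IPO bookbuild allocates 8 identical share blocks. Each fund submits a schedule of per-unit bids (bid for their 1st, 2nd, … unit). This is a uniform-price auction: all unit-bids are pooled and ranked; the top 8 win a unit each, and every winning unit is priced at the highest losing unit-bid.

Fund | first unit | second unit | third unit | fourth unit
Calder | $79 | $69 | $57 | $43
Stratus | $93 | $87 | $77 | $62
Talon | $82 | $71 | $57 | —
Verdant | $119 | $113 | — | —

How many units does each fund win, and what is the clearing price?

Calder 1, Stratus 3, Talon 2, Verdant 2; clearing price $69

Merging the schedules and taking the best 8: 119 (Verdant-1), 113 (Verdant-2), 93 (Stratus-1), 87 (Stratus-2), 82 (Talon-1), 79 (Calder-1), 77 (Stratus-3), 71 (Talon-2)
The (k+1)-th unit-bid is $69.
Allocation: Calder 1, Stratus 3, Talon 2, Verdant 2.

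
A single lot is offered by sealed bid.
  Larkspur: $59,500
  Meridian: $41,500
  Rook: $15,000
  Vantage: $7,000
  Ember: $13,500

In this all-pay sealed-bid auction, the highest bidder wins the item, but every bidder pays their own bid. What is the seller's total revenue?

Total revenue: $136,500

Bids in order: 59,500 (Larkspur) > 41,500 (Meridian) > 15,000 (Rook) > 13,500 (Ember) > 7,000 (Vantage)
Larkspur wins with the top bid; all bids are sunk regardless.
Every bidder forfeits their bid regardless of winning.
Revenue = 59,500 + 41,500 + 15,000 + 7,000 + 13,500 = $136,500.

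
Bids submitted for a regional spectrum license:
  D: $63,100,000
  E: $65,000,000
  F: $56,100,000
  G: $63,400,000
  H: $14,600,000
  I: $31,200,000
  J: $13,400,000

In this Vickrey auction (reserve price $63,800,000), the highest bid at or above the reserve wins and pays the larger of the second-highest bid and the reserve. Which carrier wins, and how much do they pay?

Bids in order: 65,000,000 (E) > 63,400,000 (G) > 63,100,000 (D) > 56,100,000 (F) > 31,200,000 (I) > 14,600,000 (H) > …
Highest eligible bid: E at $65,000,000.
Second-highest bid $63,400,000 is below the reserve $63,800,000, so the reserve binds → payment $63,800,000.

E pays $63,800,000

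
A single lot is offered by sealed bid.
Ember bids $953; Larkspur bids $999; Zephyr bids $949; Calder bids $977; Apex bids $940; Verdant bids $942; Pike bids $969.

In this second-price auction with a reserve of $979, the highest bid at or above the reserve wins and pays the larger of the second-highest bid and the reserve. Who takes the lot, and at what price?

Bids ranked: 999 (Larkspur) > 977 (Calder) > 969 (Pike) > 953 (Ember) > 949 (Zephyr) > 942 (Verdant) > …
Larkspur has the top bid at or above the reserve ($999).
Second-highest bid $977 is below the reserve $979, so the reserve binds → payment $979.

Larkspur pays $979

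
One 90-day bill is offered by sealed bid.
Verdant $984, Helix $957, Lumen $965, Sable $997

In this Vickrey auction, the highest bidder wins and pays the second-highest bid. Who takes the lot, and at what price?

Sable pays $984

Vickrey auction: the highest bidder wins and pays the second-highest bid.
Sorting bids: 997 (Sable) > 984 (Verdant) > 965 (Lumen) > 957 (Helix)
Sable wins with the highest bid; price is set by the runner-up at $984.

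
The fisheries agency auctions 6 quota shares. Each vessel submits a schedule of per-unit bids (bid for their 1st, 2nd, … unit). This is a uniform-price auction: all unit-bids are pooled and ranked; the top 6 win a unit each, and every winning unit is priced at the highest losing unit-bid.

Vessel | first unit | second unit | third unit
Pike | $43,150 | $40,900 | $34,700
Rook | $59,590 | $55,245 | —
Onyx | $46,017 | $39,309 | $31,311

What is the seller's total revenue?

Total revenue: $208,200

Pooled unit-bids ranked (top 6): 59,590 (Rook-1), 55,245 (Rook-2), 46,017 (Onyx-1), 43,150 (Pike-1), 40,900 (Pike-2), 39,309 (Onyx-2)
The (k+1)-th unit-bid is $34,700.
Allocation: Onyx 2, Pike 2, Rook 2. Every unit priced at $34,700.
Revenue = 6 × 34,700 = $208,200.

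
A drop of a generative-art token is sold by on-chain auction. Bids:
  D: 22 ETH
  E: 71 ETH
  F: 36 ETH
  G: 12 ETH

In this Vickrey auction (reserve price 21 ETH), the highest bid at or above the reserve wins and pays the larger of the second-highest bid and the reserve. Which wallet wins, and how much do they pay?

Bids in order: 71 (E) > 36 (F) > 22 (D) > 12 (G)
E has the top bid at or above the reserve (71 ETH).
max(second-highest 36 ETH, reserve 21 ETH) = 36 ETH; the reserve does not bind.

E pays 36 ETH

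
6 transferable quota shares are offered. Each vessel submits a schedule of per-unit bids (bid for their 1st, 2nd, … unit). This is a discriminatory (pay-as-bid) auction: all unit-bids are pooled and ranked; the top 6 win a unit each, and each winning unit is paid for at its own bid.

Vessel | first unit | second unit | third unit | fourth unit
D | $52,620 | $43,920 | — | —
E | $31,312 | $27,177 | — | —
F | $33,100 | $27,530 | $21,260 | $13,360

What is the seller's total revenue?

Total revenue: $215,659

Pooled unit-bids ranked (top 6): 52,620 (D-1), 43,920 (D-2), 33,100 (F-1), 31,312 (E-1), 27,530 (F-2), 27,177 (E-2)
Next rejected bid: $21,260 (not a price — pay-as-bid).
Each winning unit pays its own bid.
Revenue = 52,620 + 43,920 + 33,100 + 31,312 + 27,530 + 27,177 = $215,659.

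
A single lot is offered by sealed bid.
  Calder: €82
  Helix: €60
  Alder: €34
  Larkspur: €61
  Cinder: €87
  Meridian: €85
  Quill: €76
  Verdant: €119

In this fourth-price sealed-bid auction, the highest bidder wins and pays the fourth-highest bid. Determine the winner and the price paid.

Bids in order: 119 (Verdant) > 87 (Cinder) > 85 (Meridian) > 82 (Calder) > 76 (Quill) > 61 (Larkspur) > …
Verdant wins; payment is bid #4 in the ranking = €82.

Verdant pays €82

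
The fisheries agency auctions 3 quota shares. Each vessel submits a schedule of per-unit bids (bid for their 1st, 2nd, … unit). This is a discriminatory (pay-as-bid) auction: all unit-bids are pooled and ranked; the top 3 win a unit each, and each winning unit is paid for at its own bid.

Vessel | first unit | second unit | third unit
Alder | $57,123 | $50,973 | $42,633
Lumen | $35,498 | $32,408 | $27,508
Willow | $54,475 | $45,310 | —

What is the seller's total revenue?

Total revenue: $162,571

Merging the schedules and taking the best 3: 57,123 (Alder-1), 54,475 (Willow-1), 50,973 (Alder-2)
Next rejected bid: $45,310 (not a price — pay-as-bid).
Each winning unit pays its own bid.
Revenue = 57,123 + 54,475 + 50,973 = $162,571.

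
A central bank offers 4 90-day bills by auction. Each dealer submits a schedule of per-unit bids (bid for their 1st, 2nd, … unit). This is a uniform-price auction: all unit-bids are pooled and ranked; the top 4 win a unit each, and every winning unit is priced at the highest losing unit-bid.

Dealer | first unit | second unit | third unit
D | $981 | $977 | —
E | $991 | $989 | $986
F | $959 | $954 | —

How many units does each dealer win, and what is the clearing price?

D 1, E 3; clearing price $977

Pooled unit-bids ranked (top 4): 991 (E-1), 989 (E-2), 986 (E-3), 981 (D-1)
Highest rejected unit-bid = $977.
Allocation: D 1, E 3.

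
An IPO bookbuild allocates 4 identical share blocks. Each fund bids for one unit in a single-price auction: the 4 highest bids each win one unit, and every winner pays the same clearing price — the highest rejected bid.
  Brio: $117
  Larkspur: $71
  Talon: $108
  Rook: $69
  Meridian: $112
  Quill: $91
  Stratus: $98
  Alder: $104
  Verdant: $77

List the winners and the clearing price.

Brio, Meridian, Talon, Alder; each pays $98

Ordering the bids: 117 (Brio), 112 (Meridian), 108 (Talon), 104 (Alder), 98 (Stratus), 91 (Quill), …
Top 4: Brio, Meridian, Talon, Alder.
Clearing price = highest rejected bid = $98.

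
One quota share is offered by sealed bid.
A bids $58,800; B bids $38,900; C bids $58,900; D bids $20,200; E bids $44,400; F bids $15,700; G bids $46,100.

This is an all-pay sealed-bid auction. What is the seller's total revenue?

Total revenue: $283,000

Rule: the highest bidder wins the item, but every bidder pays their own bid.
Bids in order: 58,900 (C) > 58,800 (A) > 46,100 (G) > 44,400 (E) > 38,900 (B) > 20,200 (D) > …
Every bidder forfeits their bid regardless of winning.
Revenue = 58,800 + 38,900 + 58,900 + 20,200 + 44,400 + 15,700 + 46,100 = $283,000.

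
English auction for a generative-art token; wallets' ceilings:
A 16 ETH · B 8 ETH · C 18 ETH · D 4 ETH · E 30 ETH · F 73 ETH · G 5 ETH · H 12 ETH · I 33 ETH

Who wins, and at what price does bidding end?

F wins at 33 ETH

Limits in order: 73 (F) > 33 (I) > 30 (E) > 18 (C) > 16 (A) > 12 (H) > …
Bidding ends when I exits at 33 ETH; F takes it.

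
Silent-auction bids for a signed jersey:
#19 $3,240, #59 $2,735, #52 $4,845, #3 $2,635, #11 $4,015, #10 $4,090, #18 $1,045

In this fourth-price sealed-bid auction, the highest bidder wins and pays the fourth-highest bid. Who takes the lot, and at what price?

#52 pays $3,240

Sorting bids: 4,845 (#52) > 4,090 (#10) > 4,015 (#11) > 3,240 (#19) > 2,735 (#59) > 2,635 (#3) > …
#52 wins; payment is bid #4 in the ranking = $3,240.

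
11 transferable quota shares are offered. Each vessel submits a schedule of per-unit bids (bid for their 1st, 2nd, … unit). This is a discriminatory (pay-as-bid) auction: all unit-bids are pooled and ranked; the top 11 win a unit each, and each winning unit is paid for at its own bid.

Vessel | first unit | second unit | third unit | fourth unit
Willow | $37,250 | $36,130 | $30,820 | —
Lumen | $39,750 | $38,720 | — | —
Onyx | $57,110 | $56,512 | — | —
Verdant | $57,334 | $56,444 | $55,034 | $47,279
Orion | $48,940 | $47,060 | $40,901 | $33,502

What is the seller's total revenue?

Total revenue: $545,084

Pooled unit-bids ranked (top 11): 57,334 (Verdant-1), 57,110 (Onyx-1), 56,512 (Onyx-2), 56,444 (Verdant-2), 55,034 (Verdant-3), 48,940 (Orion-1), 47,279 (Verdant-4), 47,060 (Orion-2), 40,901 (Orion-3), 39,750 (Lumen-1), 38,720 (Lumen-2)
Next rejected bid: $37,250 (not a price — pay-as-bid).
Each winning unit pays its own bid.
Revenue = 57,334 + 57,110 + 56,512 + 56,444 + 55,034 + 48,940 + 47,279 + 47,060 + 40,901 + 39,750 + 38,720 = $545,084.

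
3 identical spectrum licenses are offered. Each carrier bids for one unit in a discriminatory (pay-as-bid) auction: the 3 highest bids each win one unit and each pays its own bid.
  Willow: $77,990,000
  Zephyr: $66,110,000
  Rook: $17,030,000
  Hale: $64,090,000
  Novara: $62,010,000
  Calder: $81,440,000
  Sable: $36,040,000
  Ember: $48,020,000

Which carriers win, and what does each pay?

Bids ranked high→low: 81,440,000 (Calder), 77,990,000 (Willow), 66,110,000 (Zephyr), 64,090,000 (Hale), 62,010,000 (Novara), …
The 3 highest are Calder, Willow, Zephyr.
Each winner pays its own bid: Calder $81,440,000, Willow $77,990,000, Zephyr $66,110,000.

Calder $81,440,000, Willow $77,990,000, Zephyr $66,110,000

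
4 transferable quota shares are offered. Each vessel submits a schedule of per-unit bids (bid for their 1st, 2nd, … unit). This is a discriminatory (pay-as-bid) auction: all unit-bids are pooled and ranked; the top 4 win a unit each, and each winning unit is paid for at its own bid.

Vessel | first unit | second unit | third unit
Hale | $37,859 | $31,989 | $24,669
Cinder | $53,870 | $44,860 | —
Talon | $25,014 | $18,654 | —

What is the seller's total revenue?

Pooled unit-bids ranked (top 4): 53,870 (Cinder-1), 44,860 (Cinder-2), 37,859 (Hale-1), 31,989 (Hale-2)
Next rejected bid: $25,014 (not a price — pay-as-bid).
Each winning unit pays its own bid.
Revenue = 53,870 + 44,860 + 37,859 + 31,989 = $168,578.

Total revenue: $168,578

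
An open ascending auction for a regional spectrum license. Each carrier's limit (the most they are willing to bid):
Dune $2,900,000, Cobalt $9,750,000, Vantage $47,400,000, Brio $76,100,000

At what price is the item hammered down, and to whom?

Limits ranked: 76,100,000 (Brio) > 47,400,000 (Vantage) > 9,750,000 (Cobalt) > 2,900,000 (Dune)
Vantage is the last rival to drop out, at $47,400,000; Brio remains and wins at that price.

Brio wins at $47,400,000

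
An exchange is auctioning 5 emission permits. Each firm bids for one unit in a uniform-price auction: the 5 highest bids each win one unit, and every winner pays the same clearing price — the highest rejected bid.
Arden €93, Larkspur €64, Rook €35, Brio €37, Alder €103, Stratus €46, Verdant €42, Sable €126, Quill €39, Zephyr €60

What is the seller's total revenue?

Total revenue: €230

Sorting: 126 (Sable), 103 (Alder), 93 (Arden), 64 (Larkspur), 60 (Zephyr), 46 (Stratus), 42 (Verdant), …
Winners (5 units): Sable, Alder, Arden, Larkspur, Zephyr.
First losing bid is Stratus's €46, which sets the uniform price.
Total revenue = 5 × €46 = €230.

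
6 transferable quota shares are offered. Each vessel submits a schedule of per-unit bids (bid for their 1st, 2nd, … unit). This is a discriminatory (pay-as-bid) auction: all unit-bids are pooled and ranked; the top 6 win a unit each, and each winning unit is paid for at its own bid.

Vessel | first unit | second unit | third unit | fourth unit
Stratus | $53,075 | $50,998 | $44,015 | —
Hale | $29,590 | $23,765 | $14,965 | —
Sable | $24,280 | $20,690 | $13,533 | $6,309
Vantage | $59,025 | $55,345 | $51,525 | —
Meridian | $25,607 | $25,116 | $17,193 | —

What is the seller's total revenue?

All unit-bids, highest first — top 6: 59,025 (Vantage-1), 55,345 (Vantage-2), 53,075 (Stratus-1), 51,525 (Vantage-3), 50,998 (Stratus-2), 44,015 (Stratus-3)
Next rejected bid: $29,590 (not a price — pay-as-bid).
Each winning unit pays its own bid.
Revenue = 59,025 + 55,345 + 53,075 + 51,525 + 50,998 + 44,015 = $313,983.

Total revenue: $313,983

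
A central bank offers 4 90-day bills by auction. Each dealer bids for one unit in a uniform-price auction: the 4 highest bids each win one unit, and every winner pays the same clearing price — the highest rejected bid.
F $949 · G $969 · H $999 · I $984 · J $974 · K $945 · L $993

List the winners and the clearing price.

Sorting: 999 (H), 993 (L), 984 (I), 974 (J), 969 (G), 949 (F), …
The 4 highest are H, L, I, J.
First losing bid is G's $969, which sets the uniform price.

H, L, I, J; each pays $969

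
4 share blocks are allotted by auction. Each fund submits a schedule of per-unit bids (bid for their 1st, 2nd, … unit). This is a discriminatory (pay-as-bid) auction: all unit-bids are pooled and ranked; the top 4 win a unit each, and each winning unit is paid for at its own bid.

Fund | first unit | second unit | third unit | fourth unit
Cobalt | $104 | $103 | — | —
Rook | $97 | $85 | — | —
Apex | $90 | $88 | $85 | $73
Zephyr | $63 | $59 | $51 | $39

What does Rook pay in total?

Pooled unit-bids ranked (top 4): 104 (Cobalt-1), 103 (Cobalt-2), 97 (Rook-1), 90 (Apex-1)
Next rejected bid: $88 (not a price — pay-as-bid).
Rook's winning unit-bids: 97 = $97.

Rook pays $97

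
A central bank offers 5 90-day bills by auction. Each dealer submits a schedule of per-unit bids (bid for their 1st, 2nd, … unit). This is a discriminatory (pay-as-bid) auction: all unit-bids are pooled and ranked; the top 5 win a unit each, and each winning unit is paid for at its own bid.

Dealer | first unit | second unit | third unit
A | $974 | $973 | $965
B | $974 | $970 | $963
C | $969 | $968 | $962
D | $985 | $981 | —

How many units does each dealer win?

Merging the schedules and taking the best 5: 985 (D-1), 981 (D-2), 974 (A-1), 974 (B-1), 973 (A-2)
Next rejected bid: $970 (not a price — pay-as-bid).
Allocation: A 2, B 1, D 2.

A 2, B 1, D 2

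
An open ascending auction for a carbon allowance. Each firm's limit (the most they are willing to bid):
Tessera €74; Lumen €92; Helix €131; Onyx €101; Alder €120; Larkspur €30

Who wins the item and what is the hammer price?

Limits in order: 131 (Helix) > 120 (Alder) > 101 (Onyx) > 92 (Lumen) > 74 (Tessera) > 30 (Larkspur)
Once the price passes €120, only Helix is left; the hammer falls at Alder's limit of €120.

Helix wins at €120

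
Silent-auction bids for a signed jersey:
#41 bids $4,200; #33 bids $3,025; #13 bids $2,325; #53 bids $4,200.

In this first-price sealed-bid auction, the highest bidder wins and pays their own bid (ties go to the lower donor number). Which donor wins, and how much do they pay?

Sorting bids: 4,200 (#41) > 4,200 (#53) > 3,025 (#33) > 2,325 (#13)
Tie at $4,200 → #41 wins by tie-break.
#41 is highest → pays own bid, $4,200.

#41 pays $4,200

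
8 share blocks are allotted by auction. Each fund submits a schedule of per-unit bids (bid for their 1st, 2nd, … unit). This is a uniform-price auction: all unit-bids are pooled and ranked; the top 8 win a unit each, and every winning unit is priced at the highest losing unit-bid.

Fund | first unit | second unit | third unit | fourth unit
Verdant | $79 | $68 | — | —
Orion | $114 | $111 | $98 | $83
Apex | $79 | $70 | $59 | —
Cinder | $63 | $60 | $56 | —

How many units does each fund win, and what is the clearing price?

Apex 2, Orion 4, Verdant 2; clearing price $63

Merging the schedules and taking the best 8: 114 (Orion-1), 111 (Orion-2), 98 (Orion-3), 83 (Orion-4), 79 (Verdant-1), 79 (Apex-1), 70 (Apex-2), 68 (Verdant-2)
First bid not allocated: $63.
Allocation: Apex 2, Orion 4, Verdant 2.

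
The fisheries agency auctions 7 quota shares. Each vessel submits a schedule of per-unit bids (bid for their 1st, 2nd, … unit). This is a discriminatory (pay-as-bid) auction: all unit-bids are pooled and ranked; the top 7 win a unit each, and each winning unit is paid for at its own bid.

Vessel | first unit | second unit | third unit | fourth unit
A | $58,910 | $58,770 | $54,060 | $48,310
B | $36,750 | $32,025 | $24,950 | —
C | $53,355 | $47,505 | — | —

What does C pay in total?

Pooled unit-bids ranked (top 7): 58,910 (A-1), 58,770 (A-2), 54,060 (A-3), 53,355 (C-1), 48,310 (A-4), 47,505 (C-2), 36,750 (B-1)
Next rejected bid: $32,025 (not a price — pay-as-bid).
C's winning unit-bids: 53,355 + 47,505 = $100,860.

C pays $100,860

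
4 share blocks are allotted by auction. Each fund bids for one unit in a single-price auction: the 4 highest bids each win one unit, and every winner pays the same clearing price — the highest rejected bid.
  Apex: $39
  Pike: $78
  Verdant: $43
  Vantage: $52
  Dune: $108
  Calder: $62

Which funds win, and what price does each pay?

Dune, Pike, Calder, Vantage; each pays $43

Bids ranked high→low: 108 (Dune), 78 (Pike), 62 (Calder), 52 (Vantage), 43 (Verdant), 39 (Apex)
Top 4: Dune, Pike, Calder, Vantage.
Highest unsuccessful bid: $43 → clearing price.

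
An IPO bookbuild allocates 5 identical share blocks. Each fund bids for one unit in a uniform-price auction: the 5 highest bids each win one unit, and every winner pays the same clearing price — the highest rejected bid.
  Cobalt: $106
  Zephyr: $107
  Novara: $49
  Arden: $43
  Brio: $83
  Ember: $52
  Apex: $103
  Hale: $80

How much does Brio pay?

Bids ranked high→low: 107 (Zephyr), 106 (Cobalt), 103 (Apex), 83 (Brio), 80 (Hale), 52 (Ember), 49 (Novara), …
The 5 highest are Zephyr, Cobalt, Apex, Brio, Hale.
First losing bid is Ember's $52, which sets the uniform price.
Brio wins → pays $52.

Brio pays $52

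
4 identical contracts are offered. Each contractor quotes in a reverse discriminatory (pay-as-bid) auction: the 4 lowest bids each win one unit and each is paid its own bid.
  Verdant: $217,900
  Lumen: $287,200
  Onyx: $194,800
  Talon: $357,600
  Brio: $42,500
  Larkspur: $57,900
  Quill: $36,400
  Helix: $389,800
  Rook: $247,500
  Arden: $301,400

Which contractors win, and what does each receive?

Bids ranked low→high: 36,400 (Quill), 42,500 (Brio), 57,900 (Larkspur), 194,800 (Onyx), 217,900 (Verdant), 247,500 (Rook), …
Winners (4 units): Quill, Brio, Larkspur, Onyx.
Each winner is paid its own bid: Quill $36,400, Brio $42,500, Larkspur $57,900, Onyx $194,800.

Quill $36,400, Brio $42,500, Larkspur $57,900, Onyx $194,800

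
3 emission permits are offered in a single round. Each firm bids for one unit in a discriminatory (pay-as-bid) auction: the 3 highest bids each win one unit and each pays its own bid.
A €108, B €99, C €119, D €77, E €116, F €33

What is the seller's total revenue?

Total revenue: €343

Sorting: 119 (C), 116 (E), 108 (A), 99 (B), 77 (D), …
The 3 highest are C, E, A.
Total revenue = 119 + 116 + 108 = €343.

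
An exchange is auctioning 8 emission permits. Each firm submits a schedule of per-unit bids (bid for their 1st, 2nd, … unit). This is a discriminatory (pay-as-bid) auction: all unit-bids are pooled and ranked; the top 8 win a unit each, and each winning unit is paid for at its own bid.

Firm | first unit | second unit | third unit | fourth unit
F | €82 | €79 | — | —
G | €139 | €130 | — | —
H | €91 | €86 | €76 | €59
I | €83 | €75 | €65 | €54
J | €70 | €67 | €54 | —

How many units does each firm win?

Merging the schedules and taking the best 8: 139 (G-1), 130 (G-2), 91 (H-1), 86 (H-2), 83 (I-1), 82 (F-1), 79 (F-2), 76 (H-3)
Next rejected bid: €75 (not a price — pay-as-bid).
Allocation: F 2, G 2, H 3, I 1.

F 2, G 2, H 3, I 1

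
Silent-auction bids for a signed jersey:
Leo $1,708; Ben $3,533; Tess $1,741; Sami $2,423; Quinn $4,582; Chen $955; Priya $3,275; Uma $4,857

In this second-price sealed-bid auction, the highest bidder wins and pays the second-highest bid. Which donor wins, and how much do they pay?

Uma pays $4,582

Rule: the highest bidder wins and pays the second-highest bid.
Bids ranked: 4,857 (Uma) > 4,582 (Quinn) > 3,533 (Ben) > 3,275 (Priya) > 2,423 (Sami) > 1,741 (Tess) > …
Second-price: Uma pays Quinn's bid of $4,582.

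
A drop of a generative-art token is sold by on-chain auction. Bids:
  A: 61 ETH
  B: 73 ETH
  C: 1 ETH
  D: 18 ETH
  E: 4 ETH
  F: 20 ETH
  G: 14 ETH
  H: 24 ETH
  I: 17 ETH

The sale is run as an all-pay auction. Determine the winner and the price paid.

B pays 73 ETH

Bids ranked: 73 (B) > 61 (A) > 24 (H) > 20 (F) > 18 (D) > 17 (I) > …
B is highest and takes the item; every bidder forfeits their bid.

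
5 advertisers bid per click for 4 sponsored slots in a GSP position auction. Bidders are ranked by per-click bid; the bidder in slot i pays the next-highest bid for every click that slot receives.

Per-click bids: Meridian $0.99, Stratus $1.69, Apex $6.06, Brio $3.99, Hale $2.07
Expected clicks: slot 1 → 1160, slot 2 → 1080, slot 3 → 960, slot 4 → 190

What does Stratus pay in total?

Ranked by bid: $6.06 (Apex) > $3.99 (Brio) > $2.07 (Hale) > $1.69 (Stratus) > $0.99 (Meridian)
Stratus holds slot 4 → pays next bid $0.99 × 190 clicks = $188.10.

Stratus pays $188.10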